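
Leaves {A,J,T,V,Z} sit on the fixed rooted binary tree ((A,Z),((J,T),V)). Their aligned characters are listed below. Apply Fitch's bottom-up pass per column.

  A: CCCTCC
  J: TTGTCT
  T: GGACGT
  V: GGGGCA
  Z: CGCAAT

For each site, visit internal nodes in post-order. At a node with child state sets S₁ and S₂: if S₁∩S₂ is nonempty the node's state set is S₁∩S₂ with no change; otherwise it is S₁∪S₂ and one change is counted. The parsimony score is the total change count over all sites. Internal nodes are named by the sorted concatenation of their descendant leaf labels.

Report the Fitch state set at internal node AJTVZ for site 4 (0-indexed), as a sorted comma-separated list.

[col 0] AZ: children A:{C}, Z:{C} ∩→ {C}; cost 0
[col 0] JT: children J:{T}, T:{G} ∪→ {G,T}; cost 1
[col 0] JTV: children JT:{G,T}, V:{G} ∩→ {G}; cost 0
[col 0] AJTVZ: children AZ:{C}, JTV:{G} ∪→ {C,G}; cost 1
[col 1] AZ: children A:{C}, Z:{G} ∪→ {C,G}; cost 1
[col 1] JT: children J:{T}, T:{G} ∪→ {G,T}; cost 1
[col 1] JTV: children JT:{G,T}, V:{G} ∩→ {G}; cost 0
[col 1] AJTVZ: children AZ:{C,G}, JTV:{G} ∩→ {G}; cost 0
[col 2] AZ: children A:{C}, Z:{C} ∩→ {C}; cost 0
[col 2] JT: children J:{G}, T:{A} ∪→ {A,G}; cost 1
[col 2] JTV: children JT:{A,G}, V:{G} ∩→ {G}; cost 0
[col 2] AJTVZ: children AZ:{C}, JTV:{G} ∪→ {C,G}; cost 1
[col 3] AZ: children A:{T}, Z:{A} ∪→ {A,T}; cost 1
[col 3] JT: children J:{T}, T:{C} ∪→ {C,T}; cost 1
[col 3] JTV: children JT:{C,T}, V:{G} ∪→ {C,G,T}; cost 1
[col 3] AJTVZ: children AZ:{A,T}, JTV:{C,G,T} ∩→ {T}; cost 0
[col 4] AZ: children A:{C}, Z:{A} ∪→ {A,C}; cost 1
[col 4] JT: children J:{C}, T:{G} ∪→ {C,G}; cost 1
[col 4] JTV: children JT:{C,G}, V:{C} ∩→ {C}; cost 0
[col 4] AJTVZ: children AZ:{A,C}, JTV:{C} ∩→ {C}; cost 0
[col 5] AZ: children A:{C}, Z:{T} ∪→ {C,T}; cost 1
[col 5] JT: children J:{T}, T:{T} ∩→ {T}; cost 0
[col 5] JTV: children JT:{T}, V:{A} ∪→ {A,T}; cost 1
[col 5] AJTVZ: children AZ:{C,T}, JTV:{A,T} ∩→ {T}; cost 0
per-site changes: [2, 2, 2, 3, 2, 2]; total = 13

C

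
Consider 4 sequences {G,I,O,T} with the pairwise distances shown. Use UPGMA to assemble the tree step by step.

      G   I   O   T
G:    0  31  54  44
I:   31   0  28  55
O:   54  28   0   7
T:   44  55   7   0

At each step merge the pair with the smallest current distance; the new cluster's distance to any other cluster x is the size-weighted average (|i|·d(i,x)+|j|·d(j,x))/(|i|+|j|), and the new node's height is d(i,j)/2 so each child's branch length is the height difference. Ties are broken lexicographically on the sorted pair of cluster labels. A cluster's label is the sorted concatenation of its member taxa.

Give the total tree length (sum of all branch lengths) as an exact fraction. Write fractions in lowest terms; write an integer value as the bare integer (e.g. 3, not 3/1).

257/4

step 1: merge (O,T) at d=7; branch lengths O→7/2, T→7/2; new cluster OT
  updated: d(G,OT)=49, d(I,OT)=83/2
step 2: merge (G,I) at d=31; branch lengths G→31/2, I→31/2; new cluster GI
  updated: d(GI,OT)=181/4
step 3: merge (GI,OT) at d=181/4; branch lengths GI→57/8, OT→153/8; new cluster GIOT
final tree: ((G:31/2,I:31/2):57/8,(O:7/2,T:7/2):153/8)
total length: 257/4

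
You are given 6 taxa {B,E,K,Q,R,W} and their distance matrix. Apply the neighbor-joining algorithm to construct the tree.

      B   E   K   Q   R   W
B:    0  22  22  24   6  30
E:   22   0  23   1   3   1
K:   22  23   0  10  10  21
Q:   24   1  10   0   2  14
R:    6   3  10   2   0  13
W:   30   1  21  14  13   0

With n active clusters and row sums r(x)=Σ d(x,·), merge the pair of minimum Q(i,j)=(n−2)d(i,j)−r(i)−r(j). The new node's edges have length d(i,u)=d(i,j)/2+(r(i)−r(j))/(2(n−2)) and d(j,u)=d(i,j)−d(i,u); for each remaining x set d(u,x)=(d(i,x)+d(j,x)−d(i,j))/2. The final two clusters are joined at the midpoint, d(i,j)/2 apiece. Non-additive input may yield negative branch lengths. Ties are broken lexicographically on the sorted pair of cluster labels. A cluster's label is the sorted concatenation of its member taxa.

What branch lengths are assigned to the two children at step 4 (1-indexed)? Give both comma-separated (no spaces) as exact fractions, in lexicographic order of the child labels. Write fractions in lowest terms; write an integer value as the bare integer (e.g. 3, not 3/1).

15/4,29/4

step 1: merge (E,W) at d=1, Q=-125; branch lengths E→-25/8, W→33/8; new cluster EW
  updated: d(B,EW)=51/2, d(EW,K)=43/2, d(EW,Q)=7, d(EW,R)=15/2
step 2: merge (B,R) at d=6, Q=-85; branch lengths B→35/3, R→-17/3; new cluster BR
  updated: d(BR,EW)=27/2, d(BR,K)=13, d(BR,Q)=10
step 3: merge (BR,K) at d=13, Q=-55; branch lengths BR→9/2, K→17/2; new cluster BKR
  updated: d(BKR,EW)=11, d(BKR,Q)=7/2
step 4: merge (BKR,EW) at d=11, Q=-43/2; branch lengths BKR→15/4, EW→29/4; new cluster BEKRW
  updated: d(BEKRW,Q)=-1/4
step 5: merge (BEKRW,Q) at d=-1/4; branch lengths BEKRW→-1/8, Q→-1/8; new cluster BEKQRW
final tree: ((((B:35/3,R:-17/3):9/2,K:17/2):15/4,(E:-25/8,W:33/8):29/4):-1/8,Q:-1/8)
total length: 123/4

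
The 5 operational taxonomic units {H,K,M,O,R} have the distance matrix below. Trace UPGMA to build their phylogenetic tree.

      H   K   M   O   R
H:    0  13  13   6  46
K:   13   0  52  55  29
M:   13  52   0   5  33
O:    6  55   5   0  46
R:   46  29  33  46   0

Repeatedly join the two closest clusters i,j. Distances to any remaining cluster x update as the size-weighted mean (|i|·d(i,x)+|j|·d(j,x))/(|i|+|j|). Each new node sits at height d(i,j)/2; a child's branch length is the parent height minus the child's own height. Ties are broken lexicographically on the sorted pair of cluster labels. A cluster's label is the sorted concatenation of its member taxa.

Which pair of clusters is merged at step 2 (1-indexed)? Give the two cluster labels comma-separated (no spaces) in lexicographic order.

H,MO

iteration 1: select M,O (d=5); attach at lengths (5/2, 5/2); label the merged cluster MO
  updated: d(H,MO)=19/2, d(K,MO)=107/2, d(MO,R)=79/2
iteration 2: select H,MO (d=19/2); attach at lengths (19/4, 9/4); label the merged cluster HMO
  updated: d(HMO,K)=40, d(HMO,R)=125/3
iteration 3: select K,R (d=29); attach at lengths (29/2, 29/2); label the merged cluster KR
  updated: d(HMO,KR)=245/6
iteration 4: select HMO,KR (d=245/6); attach at lengths (47/3, 71/12); label the merged cluster HKMOR
final tree: ((H:19/4,(M:5/2,O:5/2):9/4):47/3,(K:29/2,R:29/2):71/12)
total length: 751/12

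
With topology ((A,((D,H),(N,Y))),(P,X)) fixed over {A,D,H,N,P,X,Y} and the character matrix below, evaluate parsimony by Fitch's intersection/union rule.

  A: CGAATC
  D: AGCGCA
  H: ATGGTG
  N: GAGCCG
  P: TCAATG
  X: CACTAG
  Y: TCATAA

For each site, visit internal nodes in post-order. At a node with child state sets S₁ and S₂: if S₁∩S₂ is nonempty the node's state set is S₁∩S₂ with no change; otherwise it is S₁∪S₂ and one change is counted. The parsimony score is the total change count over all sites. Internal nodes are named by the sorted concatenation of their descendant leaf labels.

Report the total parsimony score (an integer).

DH@0: {A} ∩ {A} = {A} (intersection, +0)
NY@0: {G} ∪ {T} = {G,T} (union, +1)
DHNY@0: {A} ∪ {G,T} = {A,G,T} (union, +1)
ADHNY@0: {C} ∪ {A,G,T} = {A,C,G,T} (union, +1)
PX@0: {T} ∪ {C} = {C,T} (union, +1)
ADHNPXY@0: {A,C,G,T} ∩ {C,T} = {C,T} (intersection, +0)
DH@1: {G} ∪ {T} = {G,T} (union, +1)
NY@1: {A} ∪ {C} = {A,C} (union, +1)
DHNY@1: {G,T} ∪ {A,C} = {A,C,G,T} (union, +1)
ADHNY@1: {G} ∩ {A,C,G,T} = {G} (intersection, +0)
PX@1: {C} ∪ {A} = {A,C} (union, +1)
ADHNPXY@1: {G} ∪ {A,C} = {A,C,G} (union, +1)
DH@2: {C} ∪ {G} = {C,G} (union, +1)
NY@2: {G} ∪ {A} = {A,G} (union, +1)
DHNY@2: {C,G} ∩ {A,G} = {G} (intersection, +0)
ADHNY@2: {A} ∪ {G} = {A,G} (union, +1)
PX@2: {A} ∪ {C} = {A,C} (union, +1)
ADHNPXY@2: {A,G} ∩ {A,C} = {A} (intersection, +0)
DH@3: {G} ∩ {G} = {G} (intersection, +0)
NY@3: {C} ∪ {T} = {C,T} (union, +1)
DHNY@3: {G} ∪ {C,T} = {C,G,T} (union, +1)
ADHNY@3: {A} ∪ {C,G,T} = {A,C,G,T} (union, +1)
PX@3: {A} ∪ {T} = {A,T} (union, +1)
ADHNPXY@3: {A,C,G,T} ∩ {A,T} = {A,T} (intersection, +0)
DH@4: {C} ∪ {T} = {C,T} (union, +1)
NY@4: {C} ∪ {A} = {A,C} (union, +1)
DHNY@4: {C,T} ∩ {A,C} = {C} (intersection, +0)
ADHNY@4: {T} ∪ {C} = {C,T} (union, +1)
PX@4: {T} ∪ {A} = {A,T} (union, +1)
ADHNPXY@4: {C,T} ∩ {A,T} = {T} (intersection, +0)
DH@5: {A} ∪ {G} = {A,G} (union, +1)
NY@5: {G} ∪ {A} = {A,G} (union, +1)
DHNY@5: {A,G} ∩ {A,G} = {A,G} (intersection, +0)
ADHNY@5: {C} ∪ {A,G} = {A,C,G} (union, +1)
PX@5: {G} ∩ {G} = {G} (intersection, +0)
ADHNPXY@5: {A,C,G} ∩ {G} = {G} (intersection, +0)
per-site changes: [4, 5, 4, 4, 4, 3]; total = 24

24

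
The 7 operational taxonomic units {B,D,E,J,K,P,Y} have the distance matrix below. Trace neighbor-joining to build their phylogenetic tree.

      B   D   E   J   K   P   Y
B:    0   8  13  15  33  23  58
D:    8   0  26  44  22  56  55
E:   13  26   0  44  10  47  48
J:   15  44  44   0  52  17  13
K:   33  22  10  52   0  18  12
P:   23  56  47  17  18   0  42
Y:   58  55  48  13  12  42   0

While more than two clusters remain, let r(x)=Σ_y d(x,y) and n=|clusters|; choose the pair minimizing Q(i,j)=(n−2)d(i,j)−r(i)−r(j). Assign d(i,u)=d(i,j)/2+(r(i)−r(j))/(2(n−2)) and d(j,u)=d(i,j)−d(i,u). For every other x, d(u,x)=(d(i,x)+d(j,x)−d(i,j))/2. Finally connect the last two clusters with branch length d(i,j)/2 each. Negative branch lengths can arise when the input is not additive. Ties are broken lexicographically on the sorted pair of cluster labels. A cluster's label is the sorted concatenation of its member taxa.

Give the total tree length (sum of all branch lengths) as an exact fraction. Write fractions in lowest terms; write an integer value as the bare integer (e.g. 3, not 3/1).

1261/16

step 1: merge (J,Y) at d=13, Q=-348; branch lengths J→11/5, Y→54/5; new cluster JY
  updated: d(B,JY)=30, d(D,JY)=43, d(E,JY)=79/2, d(JY,K)=51/2, d(JY,P)=23
step 2: merge (JY,P) at d=23, Q=-236; branch lengths JY→43/4, P→49/4; new cluster JPY
  updated: d(B,JPY)=15, d(D,JPY)=38, d(E,JPY)=127/4, d(JPY,K)=41/4
step 3: merge (JPY,K) at d=41/4, Q=-279/2; branch lengths JPY→101/12, K→11/6; new cluster JKPY
  updated: d(B,JKPY)=151/8, d(D,JKPY)=199/8, d(E,JKPY)=63/4
step 4: merge (B,D) at d=8, Q=-331/4; branch lengths B→-3/4, D→35/4; new cluster BD
  updated: d(BD,E)=31/2, d(BD,JKPY)=143/8
step 5: merge (BD,E) at d=31/2, Q=-393/8; branch lengths BD→141/16, E→107/16; new cluster BDE
  updated: d(BDE,JKPY)=145/16
step 6: merge (BDE,JKPY) at d=145/16; branch lengths BDE→145/32, JKPY→145/32; new cluster BDEJKPY
final tree: (((B:-3/4,D:35/4):141/16,E:107/16):145/32,(((J:11/5,Y:54/5):43/4,P:49/4):101/12,K:11/6):145/32)
total length: 1261/16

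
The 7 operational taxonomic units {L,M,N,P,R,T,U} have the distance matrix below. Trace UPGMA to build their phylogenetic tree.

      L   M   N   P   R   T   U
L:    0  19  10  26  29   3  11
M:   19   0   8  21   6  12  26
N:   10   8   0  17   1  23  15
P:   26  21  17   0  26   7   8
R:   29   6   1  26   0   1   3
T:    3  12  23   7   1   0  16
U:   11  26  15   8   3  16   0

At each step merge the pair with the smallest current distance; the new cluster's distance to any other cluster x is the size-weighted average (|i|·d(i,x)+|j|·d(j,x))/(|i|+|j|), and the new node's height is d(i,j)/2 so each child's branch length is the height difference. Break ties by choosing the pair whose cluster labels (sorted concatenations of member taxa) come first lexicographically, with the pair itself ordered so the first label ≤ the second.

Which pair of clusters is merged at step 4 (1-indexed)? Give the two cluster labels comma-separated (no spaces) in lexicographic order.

P,U

step 1: merge (N,R) at d=1; branch lengths N→1/2, R→1/2; new cluster NR
  updated: d(L,NR)=39/2, d(M,NR)=7, d(NR,P)=43/2, d(NR,T)=12, d(NR,U)=9
step 2: merge (L,T) at d=3; branch lengths L→3/2, T→3/2; new cluster LT
  updated: d(LT,M)=31/2, d(LT,NR)=63/4, d(LT,P)=33/2, d(LT,U)=27/2
step 3: merge (M,NR) at d=7; branch lengths M→7/2, NR→3; new cluster MNR
  updated: d(LT,MNR)=47/3, d(MNR,P)=64/3, d(MNR,U)=44/3
step 4: merge (P,U) at d=8; branch lengths P→4, U→4; new cluster PU
  updated: d(LT,PU)=15, d(MNR,PU)=18
step 5: merge (LT,PU) at d=15; branch lengths LT→6, PU→7/2; new cluster LPTU
  updated: d(LPTU,MNR)=101/6
step 6: merge (LPTU,MNR) at d=101/6; branch lengths LPTU→11/12, MNR→59/12; new cluster LMNPRTU
final tree: (((L:3/2,T:3/2):6,(P:4,U:4):7/2):11/12,(M:7/2,(N:1/2,R:1/2):3):59/12)
total length: 203/6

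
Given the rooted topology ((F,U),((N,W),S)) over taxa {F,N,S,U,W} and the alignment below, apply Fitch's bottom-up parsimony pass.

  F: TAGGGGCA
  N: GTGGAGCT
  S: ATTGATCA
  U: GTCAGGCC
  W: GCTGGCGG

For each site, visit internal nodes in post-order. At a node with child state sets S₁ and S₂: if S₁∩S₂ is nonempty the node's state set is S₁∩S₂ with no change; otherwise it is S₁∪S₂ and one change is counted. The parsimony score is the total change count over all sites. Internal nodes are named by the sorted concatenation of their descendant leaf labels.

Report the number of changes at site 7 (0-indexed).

[col 0] FU: children F:{T}, U:{G} ∪→ {G,T}; cost 1
[col 0] NW: children N:{G}, W:{G} ∩→ {G}; cost 0
[col 0] NSW: children NW:{G}, S:{A} ∪→ {A,G}; cost 1
[col 0] FNSUW: children FU:{G,T}, NSW:{A,G} ∩→ {G}; cost 0
[col 1] FU: children F:{A}, U:{T} ∪→ {A,T}; cost 1
[col 1] NW: children N:{T}, W:{C} ∪→ {C,T}; cost 1
[col 1] NSW: children NW:{C,T}, S:{T} ∩→ {T}; cost 0
[col 1] FNSUW: children FU:{A,T}, NSW:{T} ∩→ {T}; cost 0
[col 2] FU: children F:{G}, U:{C} ∪→ {C,G}; cost 1
[col 2] NW: children N:{G}, W:{T} ∪→ {G,T}; cost 1
[col 2] NSW: children NW:{G,T}, S:{T} ∩→ {T}; cost 0
[col 2] FNSUW: children FU:{C,G}, NSW:{T} ∪→ {C,G,T}; cost 1
[col 3] FU: children F:{G}, U:{A} ∪→ {A,G}; cost 1
[col 3] NW: children N:{G}, W:{G} ∩→ {G}; cost 0
[col 3] NSW: children NW:{G}, S:{G} ∩→ {G}; cost 0
[col 3] FNSUW: children FU:{A,G}, NSW:{G} ∩→ {G}; cost 0
[col 4] FU: children F:{G}, U:{G} ∩→ {G}; cost 0
[col 4] NW: children N:{A}, W:{G} ∪→ {A,G}; cost 1
[col 4] NSW: children NW:{A,G}, S:{A} ∩→ {A}; cost 0
[col 4] FNSUW: children FU:{G}, NSW:{A} ∪→ {A,G}; cost 1
[col 5] FU: children F:{G}, U:{G} ∩→ {G}; cost 0
[col 5] NW: children N:{G}, W:{C} ∪→ {C,G}; cost 1
[col 5] NSW: children NW:{C,G}, S:{T} ∪→ {C,G,T}; cost 1
[col 5] FNSUW: children FU:{G}, NSW:{C,G,T} ∩→ {G}; cost 0
[col 6] FU: children F:{C}, U:{C} ∩→ {C}; cost 0
[col 6] NW: children N:{C}, W:{G} ∪→ {C,G}; cost 1
[col 6] NSW: children NW:{C,G}, S:{C} ∩→ {C}; cost 0
[col 6] FNSUW: children FU:{C}, NSW:{C} ∩→ {C}; cost 0
[col 7] FU: children F:{A}, U:{C} ∪→ {A,C}; cost 1
[col 7] NW: children N:{T}, W:{G} ∪→ {G,T}; cost 1
[col 7] NSW: children NW:{G,T}, S:{A} ∪→ {A,G,T}; cost 1
[col 7] FNSUW: children FU:{A,C}, NSW:{A,G,T} ∩→ {A}; cost 0
per-site changes: [2, 2, 3, 1, 2, 2, 1, 3]; total = 16

3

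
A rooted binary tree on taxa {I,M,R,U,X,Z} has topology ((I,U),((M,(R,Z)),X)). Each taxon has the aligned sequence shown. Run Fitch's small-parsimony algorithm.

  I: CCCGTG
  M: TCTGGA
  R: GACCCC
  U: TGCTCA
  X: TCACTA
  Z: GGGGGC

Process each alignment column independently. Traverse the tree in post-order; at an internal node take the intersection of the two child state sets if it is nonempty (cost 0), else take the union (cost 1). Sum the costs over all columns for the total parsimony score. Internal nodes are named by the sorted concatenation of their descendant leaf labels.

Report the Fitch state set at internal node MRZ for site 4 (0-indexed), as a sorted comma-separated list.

G

[col 0] IU: children I:{C}, U:{T} ∪→ {C,T}; cost 1
[col 0] RZ: children R:{G}, Z:{G} ∩→ {G}; cost 0
[col 0] MRZ: children M:{T}, RZ:{G} ∪→ {G,T}; cost 1
[col 0] MRXZ: children MRZ:{G,T}, X:{T} ∩→ {T}; cost 0
[col 0] IMRUXZ: children IU:{C,T}, MRXZ:{T} ∩→ {T}; cost 0
[col 1] IU: children I:{C}, U:{G} ∪→ {C,G}; cost 1
[col 1] RZ: children R:{A}, Z:{G} ∪→ {A,G}; cost 1
[col 1] MRZ: children M:{C}, RZ:{A,G} ∪→ {A,C,G}; cost 1
[col 1] MRXZ: children MRZ:{A,C,G}, X:{C} ∩→ {C}; cost 0
[col 1] IMRUXZ: children IU:{C,G}, MRXZ:{C} ∩→ {C}; cost 0
[col 2] IU: children I:{C}, U:{C} ∩→ {C}; cost 0
[col 2] RZ: children R:{C}, Z:{G} ∪→ {C,G}; cost 1
[col 2] MRZ: children M:{T}, RZ:{C,G} ∪→ {C,G,T}; cost 1
[col 2] MRXZ: children MRZ:{C,G,T}, X:{A} ∪→ {A,C,G,T}; cost 1
[col 2] IMRUXZ: children IU:{C}, MRXZ:{A,C,G,T} ∩→ {C}; cost 0
[col 3] IU: children I:{G}, U:{T} ∪→ {G,T}; cost 1
[col 3] RZ: children R:{C}, Z:{G} ∪→ {C,G}; cost 1
[col 3] MRZ: children M:{G}, RZ:{C,G} ∩→ {G}; cost 0
[col 3] MRXZ: children MRZ:{G}, X:{C} ∪→ {C,G}; cost 1
[col 3] IMRUXZ: children IU:{G,T}, MRXZ:{C,G} ∩→ {G}; cost 0
[col 4] IU: children I:{T}, U:{C} ∪→ {C,T}; cost 1
[col 4] RZ: children R:{C}, Z:{G} ∪→ {C,G}; cost 1
[col 4] MRZ: children M:{G}, RZ:{C,G} ∩→ {G}; cost 0
[col 4] MRXZ: children MRZ:{G}, X:{T} ∪→ {G,T}; cost 1
[col 4] IMRUXZ: children IU:{C,T}, MRXZ:{G,T} ∩→ {T}; cost 0
[col 5] IU: children I:{G}, U:{A} ∪→ {A,G}; cost 1
[col 5] RZ: children R:{C}, Z:{C} ∩→ {C}; cost 0
[col 5] MRZ: children M:{A}, RZ:{C} ∪→ {A,C}; cost 1
[col 5] MRXZ: children MRZ:{A,C}, X:{A} ∩→ {A}; cost 0
[col 5] IMRUXZ: children IU:{A,G}, MRXZ:{A} ∩→ {A}; cost 0
per-site changes: [2, 3, 3, 3, 3, 2]; total = 16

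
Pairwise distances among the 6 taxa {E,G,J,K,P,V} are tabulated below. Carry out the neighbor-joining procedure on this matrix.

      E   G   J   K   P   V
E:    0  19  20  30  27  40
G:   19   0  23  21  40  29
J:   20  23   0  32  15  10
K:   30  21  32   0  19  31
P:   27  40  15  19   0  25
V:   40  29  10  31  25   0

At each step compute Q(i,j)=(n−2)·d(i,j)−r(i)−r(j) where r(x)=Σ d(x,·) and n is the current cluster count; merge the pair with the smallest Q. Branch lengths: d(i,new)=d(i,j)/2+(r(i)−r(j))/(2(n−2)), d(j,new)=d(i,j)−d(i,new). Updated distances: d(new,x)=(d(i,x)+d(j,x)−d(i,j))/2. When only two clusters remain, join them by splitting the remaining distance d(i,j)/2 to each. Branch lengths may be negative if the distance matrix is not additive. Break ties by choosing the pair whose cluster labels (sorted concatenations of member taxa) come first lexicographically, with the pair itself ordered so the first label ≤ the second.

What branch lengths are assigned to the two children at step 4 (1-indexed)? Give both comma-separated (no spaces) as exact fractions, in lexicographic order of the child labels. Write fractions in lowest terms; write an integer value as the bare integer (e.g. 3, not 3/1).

21/4,27/4

iteration 1: select J,V (d=10, Q=-195); attach at lengths (5/8, 75/8); label the merged cluster JV
  updated: d(E,JV)=25, d(G,JV)=21, d(JV,K)=53/2, d(JV,P)=15
iteration 2: select E,G (d=19, Q=-145); attach at lengths (19/2, 19/2); label the merged cluster EG
  updated: d(EG,JV)=27/2, d(EG,K)=16, d(EG,P)=24
iteration 3: select EG,K (d=16, Q=-83); attach at lengths (6, 10); label the merged cluster EGK
  updated: d(EGK,JV)=12, d(EGK,P)=27/2
iteration 4: select EGK,JV (d=12, Q=-81/2); attach at lengths (21/4, 27/4); label the merged cluster EGJKV
  updated: d(EGJKV,P)=33/4
iteration 5: select EGJKV,P (d=33/4); attach at lengths (33/8, 33/8); label the merged cluster EGJKPV
final tree: ((((E:19/2,G:19/2):6,K:10):21/4,(J:5/8,V:75/8):27/4):33/8,P:33/8)
total length: 261/4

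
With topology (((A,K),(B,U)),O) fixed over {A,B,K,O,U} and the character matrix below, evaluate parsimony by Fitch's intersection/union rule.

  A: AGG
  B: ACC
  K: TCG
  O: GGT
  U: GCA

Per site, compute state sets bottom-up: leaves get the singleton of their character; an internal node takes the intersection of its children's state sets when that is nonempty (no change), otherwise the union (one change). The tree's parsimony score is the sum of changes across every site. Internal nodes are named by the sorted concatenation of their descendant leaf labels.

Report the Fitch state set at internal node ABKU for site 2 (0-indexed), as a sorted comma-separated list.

[col 0] AK: children A:{A}, K:{T} ∪→ {A,T}; cost 1
[col 0] BU: children B:{A}, U:{G} ∪→ {A,G}; cost 1
[col 0] ABKU: children AK:{A,T}, BU:{A,G} ∩→ {A}; cost 0
[col 0] ABKOU: children ABKU:{A}, O:{G} ∪→ {A,G}; cost 1
[col 1] AK: children A:{G}, K:{C} ∪→ {C,G}; cost 1
[col 1] BU: children B:{C}, U:{C} ∩→ {C}; cost 0
[col 1] ABKU: children AK:{C,G}, BU:{C} ∩→ {C}; cost 0
[col 1] ABKOU: children ABKU:{C}, O:{G} ∪→ {C,G}; cost 1
[col 2] AK: children A:{G}, K:{G} ∩→ {G}; cost 0
[col 2] BU: children B:{C}, U:{A} ∪→ {A,C}; cost 1
[col 2] ABKU: children AK:{G}, BU:{A,C} ∪→ {A,C,G}; cost 1
[col 2] ABKOU: children ABKU:{A,C,G}, O:{T} ∪→ {A,C,G,T}; cost 1
per-site changes: [3, 2, 3]; total = 8

A,C,G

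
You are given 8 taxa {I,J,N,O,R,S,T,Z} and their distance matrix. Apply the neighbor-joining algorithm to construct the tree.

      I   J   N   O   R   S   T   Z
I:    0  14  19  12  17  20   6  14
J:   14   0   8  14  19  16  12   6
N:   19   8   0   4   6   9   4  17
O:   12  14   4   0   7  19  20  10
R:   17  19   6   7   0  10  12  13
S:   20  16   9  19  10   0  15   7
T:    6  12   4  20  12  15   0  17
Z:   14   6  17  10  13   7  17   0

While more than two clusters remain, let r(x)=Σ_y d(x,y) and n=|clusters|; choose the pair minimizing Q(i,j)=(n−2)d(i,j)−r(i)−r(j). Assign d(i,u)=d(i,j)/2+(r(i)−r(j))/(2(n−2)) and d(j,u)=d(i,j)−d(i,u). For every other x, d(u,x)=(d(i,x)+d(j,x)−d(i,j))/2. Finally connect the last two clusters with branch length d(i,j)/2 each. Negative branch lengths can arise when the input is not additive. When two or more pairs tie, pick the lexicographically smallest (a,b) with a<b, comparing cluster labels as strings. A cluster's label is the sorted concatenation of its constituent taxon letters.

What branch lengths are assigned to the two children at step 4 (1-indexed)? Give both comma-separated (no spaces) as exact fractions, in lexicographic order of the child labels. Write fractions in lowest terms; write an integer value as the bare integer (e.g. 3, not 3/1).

step 1: merge (I,T) at d=6, Q=-152; branch lengths I→13/3, T→5/3; new cluster IT
  updated: d(IT,J)=10, d(IT,N)=17/2, d(IT,O)=13, d(IT,R)=23/2, d(IT,S)=29/2, d(IT,Z)=25/2
step 2: merge (J,Z) at d=6, Q=-217/2; branch lengths J→15/4, Z→9/4; new cluster JZ
  updated: d(IT,JZ)=33/4, d(JZ,N)=19/2, d(JZ,O)=9, d(JZ,R)=13, d(JZ,S)=17/2
step 3: merge (JZ,S) at d=17/2, Q=-301/4; branch lengths JZ→85/32, S→187/32; new cluster JSZ
  updated: d(IT,JSZ)=57/8, d(JSZ,N)=5, d(JSZ,O)=39/4, d(JSZ,R)=29/4
step 4: merge (IT,JSZ) at d=57/8, Q=-383/8; branch lengths IT→259/48, JSZ→83/48; new cluster IJSTZ
  updated: d(IJSTZ,N)=51/16, d(IJSTZ,O)=125/16, d(IJSTZ,R)=93/16
step 5: merge (IJSTZ,R) at d=93/16, Q=-24; branch lengths IJSTZ→77/32, R→109/32; new cluster IJRSTZ
  updated: d(IJRSTZ,N)=27/16, d(IJRSTZ,O)=9/2
step 6: merge (IJRSTZ,N) at d=27/16, Q=-163/16; branch lengths IJRSTZ→35/32, N→19/32; new cluster IJNRSTZ
  updated: d(IJNRSTZ,O)=109/32
step 7: merge (IJNRSTZ,O) at d=109/32; branch lengths IJNRSTZ→109/64, O→109/64; new cluster IJNORSTZ
final tree: (((((I:13/3,T:5/3):259/48,((J:15/4,Z:9/4):85/32,S:187/32):83/48):77/32,R:109/32):35/32,N:19/32):109/64,O:109/64)
total length: 1233/32

259/48,83/48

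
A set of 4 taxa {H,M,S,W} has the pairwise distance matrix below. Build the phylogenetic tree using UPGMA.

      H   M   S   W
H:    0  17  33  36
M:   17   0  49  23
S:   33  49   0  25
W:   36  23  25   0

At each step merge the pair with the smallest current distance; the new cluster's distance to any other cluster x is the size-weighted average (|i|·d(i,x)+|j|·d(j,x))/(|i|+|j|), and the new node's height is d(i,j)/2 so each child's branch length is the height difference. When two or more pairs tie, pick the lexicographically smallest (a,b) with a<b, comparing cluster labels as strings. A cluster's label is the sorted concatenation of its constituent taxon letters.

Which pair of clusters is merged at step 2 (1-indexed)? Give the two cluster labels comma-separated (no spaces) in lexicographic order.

step 1: merge (H,M) at d=17; branch lengths H→17/2, M→17/2; new cluster HM
  updated: d(HM,S)=41, d(HM,W)=59/2
step 2: merge (S,W) at d=25; branch lengths S→25/2, W→25/2; new cluster SW
  updated: d(HM,SW)=141/4
step 3: merge (HM,SW) at d=141/4; branch lengths HM→73/8, SW→41/8; new cluster HMSW
final tree: ((H:17/2,M:17/2):73/8,(S:25/2,W:25/2):41/8)
total length: 225/4

S,W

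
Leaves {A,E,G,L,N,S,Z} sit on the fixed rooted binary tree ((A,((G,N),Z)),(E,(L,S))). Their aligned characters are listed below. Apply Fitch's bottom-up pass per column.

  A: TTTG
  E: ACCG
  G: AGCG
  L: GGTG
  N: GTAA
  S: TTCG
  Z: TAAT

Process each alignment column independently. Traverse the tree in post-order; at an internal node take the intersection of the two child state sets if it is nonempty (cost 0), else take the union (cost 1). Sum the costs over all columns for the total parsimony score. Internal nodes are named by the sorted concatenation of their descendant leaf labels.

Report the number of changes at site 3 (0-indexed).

2

GN@0: {A} ∪ {G} = {A,G} (union, +1)
GNZ@0: {A,G} ∪ {T} = {A,G,T} (union, +1)
AGNZ@0: {T} ∩ {A,G,T} = {T} (intersection, +0)
LS@0: {G} ∪ {T} = {G,T} (union, +1)
ELS@0: {A} ∪ {G,T} = {A,G,T} (union, +1)
AEGLNSZ@0: {T} ∩ {A,G,T} = {T} (intersection, +0)
GN@1: {G} ∪ {T} = {G,T} (union, +1)
GNZ@1: {G,T} ∪ {A} = {A,G,T} (union, +1)
AGNZ@1: {T} ∩ {A,G,T} = {T} (intersection, +0)
LS@1: {G} ∪ {T} = {G,T} (union, +1)
ELS@1: {C} ∪ {G,T} = {C,G,T} (union, +1)
AEGLNSZ@1: {T} ∩ {C,G,T} = {T} (intersection, +0)
GN@2: {C} ∪ {A} = {A,C} (union, +1)
GNZ@2: {A,C} ∩ {A} = {A} (intersection, +0)
AGNZ@2: {T} ∪ {A} = {A,T} (union, +1)
LS@2: {T} ∪ {C} = {C,T} (union, +1)
ELS@2: {C} ∩ {C,T} = {C} (intersection, +0)
AEGLNSZ@2: {A,T} ∪ {C} = {A,C,T} (union, +1)
GN@3: {G} ∪ {A} = {A,G} (union, +1)
GNZ@3: {A,G} ∪ {T} = {A,G,T} (union, +1)
AGNZ@3: {G} ∩ {A,G,T} = {G} (intersection, +0)
LS@3: {G} ∩ {G} = {G} (intersection, +0)
ELS@3: {G} ∩ {G} = {G} (intersection, +0)
AEGLNSZ@3: {G} ∩ {G} = {G} (intersection, +0)
per-site changes: [4, 4, 4, 2]; total = 14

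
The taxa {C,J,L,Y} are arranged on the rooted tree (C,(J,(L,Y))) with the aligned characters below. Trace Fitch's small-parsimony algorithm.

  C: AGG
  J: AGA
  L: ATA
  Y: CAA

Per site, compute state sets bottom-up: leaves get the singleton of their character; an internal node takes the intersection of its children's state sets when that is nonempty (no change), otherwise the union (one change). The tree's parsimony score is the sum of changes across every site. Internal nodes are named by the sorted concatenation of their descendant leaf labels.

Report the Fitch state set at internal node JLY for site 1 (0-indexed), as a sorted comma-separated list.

LY@0: {A} ∪ {C} = {A,C} (union, +1)
JLY@0: {A} ∩ {A,C} = {A} (intersection, +0)
CJLY@0: {A} ∩ {A} = {A} (intersection, +0)
LY@1: {T} ∪ {A} = {A,T} (union, +1)
JLY@1: {G} ∪ {A,T} = {A,G,T} (union, +1)
CJLY@1: {G} ∩ {A,G,T} = {G} (intersection, +0)
LY@2: {A} ∩ {A} = {A} (intersection, +0)
JLY@2: {A} ∩ {A} = {A} (intersection, +0)
CJLY@2: {G} ∪ {A} = {A,G} (union, +1)
per-site changes: [1, 2, 1]; total = 4

A,G,T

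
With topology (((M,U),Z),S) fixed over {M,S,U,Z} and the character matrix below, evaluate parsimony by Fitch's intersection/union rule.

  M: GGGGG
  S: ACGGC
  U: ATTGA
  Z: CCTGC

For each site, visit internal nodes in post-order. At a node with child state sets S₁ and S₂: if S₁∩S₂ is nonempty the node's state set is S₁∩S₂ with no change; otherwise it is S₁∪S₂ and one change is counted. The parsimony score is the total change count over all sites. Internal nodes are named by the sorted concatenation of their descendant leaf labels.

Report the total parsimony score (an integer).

8

MU@0: {G} ∪ {A} = {A,G} (union, +1)
MUZ@0: {A,G} ∪ {C} = {A,C,G} (union, +1)
MSUZ@0: {A,C,G} ∩ {A} = {A} (intersection, +0)
MU@1: {G} ∪ {T} = {G,T} (union, +1)
MUZ@1: {G,T} ∪ {C} = {C,G,T} (union, +1)
MSUZ@1: {C,G,T} ∩ {C} = {C} (intersection, +0)
MU@2: {G} ∪ {T} = {G,T} (union, +1)
MUZ@2: {G,T} ∩ {T} = {T} (intersection, +0)
MSUZ@2: {T} ∪ {G} = {G,T} (union, +1)
MU@3: {G} ∩ {G} = {G} (intersection, +0)
MUZ@3: {G} ∩ {G} = {G} (intersection, +0)
MSUZ@3: {G} ∩ {G} = {G} (intersection, +0)
MU@4: {G} ∪ {A} = {A,G} (union, +1)
MUZ@4: {A,G} ∪ {C} = {A,C,G} (union, +1)
MSUZ@4: {A,C,G} ∩ {C} = {C} (intersection, +0)
per-site changes: [2, 2, 2, 0, 2]; total = 8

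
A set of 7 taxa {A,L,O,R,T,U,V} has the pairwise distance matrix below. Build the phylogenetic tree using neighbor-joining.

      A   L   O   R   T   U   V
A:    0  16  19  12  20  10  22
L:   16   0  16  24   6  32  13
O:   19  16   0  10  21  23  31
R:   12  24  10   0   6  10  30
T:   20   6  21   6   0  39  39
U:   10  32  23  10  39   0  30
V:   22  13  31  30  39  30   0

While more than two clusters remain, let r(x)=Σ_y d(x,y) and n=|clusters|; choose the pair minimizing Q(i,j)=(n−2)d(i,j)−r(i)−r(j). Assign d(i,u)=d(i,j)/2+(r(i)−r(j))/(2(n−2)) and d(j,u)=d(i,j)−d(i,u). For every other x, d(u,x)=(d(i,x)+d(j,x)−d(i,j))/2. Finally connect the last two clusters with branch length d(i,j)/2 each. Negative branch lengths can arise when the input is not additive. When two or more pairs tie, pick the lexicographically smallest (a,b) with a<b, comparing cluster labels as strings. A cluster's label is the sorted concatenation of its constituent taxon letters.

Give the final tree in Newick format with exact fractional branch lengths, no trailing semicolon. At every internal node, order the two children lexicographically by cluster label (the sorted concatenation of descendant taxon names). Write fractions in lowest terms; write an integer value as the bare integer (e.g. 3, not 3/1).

((((A:25/16,U:135/16):135/32,R:57/32):67/32,((L:3/5,T:27/5):133/24,V:419/24):123/32):253/64,O:253/64)

iteration 1: select L,T (d=6, Q=-208); attach at lengths (3/5, 27/5); label the merged cluster LT
  updated: d(A,LT)=15, d(LT,O)=31/2, d(LT,R)=12, d(LT,U)=65/2, d(LT,V)=23
iteration 2: select A,U (d=10, Q=-287/2); attach at lengths (25/16, 135/16); label the merged cluster AU
  updated: d(AU,LT)=75/4, d(AU,O)=16, d(AU,R)=6, d(AU,V)=21
iteration 3: select LT,V (d=23, Q=-421/4); attach at lengths (133/24, 419/24); label the merged cluster LTV
  updated: d(AU,LTV)=67/8, d(LTV,O)=47/4, d(LTV,R)=19/2
iteration 4: select AU,R (d=6, Q=-351/8); attach at lengths (135/32, 57/32); label the merged cluster ARU
  updated: d(ARU,LTV)=95/16, d(ARU,O)=10
iteration 5: select ARU,LTV (d=95/16, Q=-443/16); attach at lengths (67/32, 123/32); label the merged cluster ALRTUV
  updated: d(ALRTUV,O)=253/32
iteration 6: select ALRTUV,O (d=253/32); attach at lengths (253/64, 253/64); label the merged cluster ALORTUV
final tree: ((((A:25/16,U:135/16):135/32,R:57/32):67/32,((L:3/5,T:27/5):133/24,V:419/24):123/32):253/64,O:253/64)
total length: 1883/32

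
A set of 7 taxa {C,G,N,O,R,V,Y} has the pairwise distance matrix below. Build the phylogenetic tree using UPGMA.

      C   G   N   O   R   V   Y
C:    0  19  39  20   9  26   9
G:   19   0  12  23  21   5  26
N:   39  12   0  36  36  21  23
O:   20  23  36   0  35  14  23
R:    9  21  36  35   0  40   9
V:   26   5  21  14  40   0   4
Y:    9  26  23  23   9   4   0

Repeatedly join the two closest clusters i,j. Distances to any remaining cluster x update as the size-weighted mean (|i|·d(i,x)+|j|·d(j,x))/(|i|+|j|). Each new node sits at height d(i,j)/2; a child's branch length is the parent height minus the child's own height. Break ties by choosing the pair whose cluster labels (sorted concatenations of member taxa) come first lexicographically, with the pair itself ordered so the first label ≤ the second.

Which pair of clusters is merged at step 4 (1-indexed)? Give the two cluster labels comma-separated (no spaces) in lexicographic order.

O,VY

iteration 1: select V,Y (d=4); attach at lengths (2, 2); label the merged cluster VY
  updated: d(C,VY)=35/2, d(G,VY)=31/2, d(N,VY)=22, d(O,VY)=37/2, d(R,VY)=49/2
iteration 2: select C,R (d=9); attach at lengths (9/2, 9/2); label the merged cluster CR
  updated: d(CR,G)=20, d(CR,N)=75/2, d(CR,O)=55/2, d(CR,VY)=21
iteration 3: select G,N (d=12); attach at lengths (6, 6); label the merged cluster GN
  updated: d(CR,GN)=115/4, d(GN,O)=59/2, d(GN,VY)=75/4
iteration 4: select O,VY (d=37/2); attach at lengths (37/4, 29/4); label the merged cluster OVY
  updated: d(CR,OVY)=139/6, d(GN,OVY)=67/3
iteration 5: select GN,OVY (d=67/3); attach at lengths (31/6, 23/12); label the merged cluster GNOVY
  updated: d(CR,GNOVY)=127/5
iteration 6: select CR,GNOVY (d=127/5); attach at lengths (41/5, 23/15); label the merged cluster CGNORVY
final tree: ((C:9/2,R:9/2):41/5,((G:6,N:6):31/6,(O:37/4,(V:2,Y:2):29/4):23/12):23/15)
total length: 3499/60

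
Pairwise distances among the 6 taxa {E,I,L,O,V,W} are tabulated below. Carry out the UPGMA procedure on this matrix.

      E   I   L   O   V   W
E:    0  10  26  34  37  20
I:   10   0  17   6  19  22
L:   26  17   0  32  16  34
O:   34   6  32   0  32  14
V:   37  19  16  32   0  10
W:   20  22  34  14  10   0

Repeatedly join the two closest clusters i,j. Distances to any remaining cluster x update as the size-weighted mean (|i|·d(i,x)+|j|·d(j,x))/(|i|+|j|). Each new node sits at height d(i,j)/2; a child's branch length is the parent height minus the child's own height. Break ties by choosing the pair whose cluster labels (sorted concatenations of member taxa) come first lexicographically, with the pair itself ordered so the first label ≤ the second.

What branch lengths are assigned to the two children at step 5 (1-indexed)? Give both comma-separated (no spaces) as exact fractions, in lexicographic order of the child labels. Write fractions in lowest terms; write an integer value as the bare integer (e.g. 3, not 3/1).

127/10,13/40

step 1: merge (I,O) at d=6; branch lengths I→3, O→3; new cluster IO
  updated: d(E,IO)=22, d(IO,L)=49/2, d(IO,V)=51/2, d(IO,W)=18
step 2: merge (V,W) at d=10; branch lengths V→5, W→5; new cluster VW
  updated: d(E,VW)=57/2, d(IO,VW)=87/4, d(L,VW)=25
step 3: merge (IO,VW) at d=87/4; branch lengths IO→63/8, VW→47/8; new cluster IOVW
  updated: d(E,IOVW)=101/4, d(IOVW,L)=99/4
step 4: merge (IOVW,L) at d=99/4; branch lengths IOVW→3/2, L→99/8; new cluster ILOVW
  updated: d(E,ILOVW)=127/5
step 5: merge (E,ILOVW) at d=127/5; branch lengths E→127/10, ILOVW→13/40; new cluster EILOVW
final tree: (E:127/10,(((I:3,O:3):63/8,(V:5,W:5):47/8):3/2,L:99/8):13/40)
total length: 1133/20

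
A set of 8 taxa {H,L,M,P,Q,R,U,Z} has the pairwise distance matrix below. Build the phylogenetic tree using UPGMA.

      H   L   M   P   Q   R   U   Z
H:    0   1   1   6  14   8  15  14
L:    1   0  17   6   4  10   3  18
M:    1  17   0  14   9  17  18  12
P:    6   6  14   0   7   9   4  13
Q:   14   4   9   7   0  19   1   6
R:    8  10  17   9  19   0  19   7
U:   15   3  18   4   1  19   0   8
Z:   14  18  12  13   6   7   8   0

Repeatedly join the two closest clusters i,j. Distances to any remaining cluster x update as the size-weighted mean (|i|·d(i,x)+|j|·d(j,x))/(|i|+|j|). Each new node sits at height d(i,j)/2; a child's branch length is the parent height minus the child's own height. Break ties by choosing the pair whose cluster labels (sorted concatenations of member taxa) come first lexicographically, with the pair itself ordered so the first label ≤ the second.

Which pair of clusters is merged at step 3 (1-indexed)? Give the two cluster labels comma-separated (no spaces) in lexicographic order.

1. join H+L (d=1) ⇒ HL; edges |H|=1/2, |L|=1/2
  updated: d(HL,M)=9, d(HL,P)=6, d(HL,Q)=9, d(HL,R)=9, d(HL,U)=9, d(HL,Z)=16
2. join Q+U (d=1) ⇒ QU; edges |Q|=1/2, |U|=1/2
  updated: d(HL,QU)=9, d(M,QU)=27/2, d(P,QU)=11/2, d(QU,R)=19, d(QU,Z)=7
3. join P+QU (d=11/2) ⇒ PQU; edges |P|=11/4, |QU|=9/4
  updated: d(HL,PQU)=8, d(M,PQU)=41/3, d(PQU,R)=47/3, d(PQU,Z)=9
4. join R+Z (d=7) ⇒ RZ; edges |R|=7/2, |Z|=7/2
  updated: d(HL,RZ)=25/2, d(M,RZ)=29/2, d(PQU,RZ)=37/3
5. join HL+PQU (d=8) ⇒ HLPQU; edges |HL|=7/2, |PQU|=5/4
  updated: d(HLPQU,M)=59/5, d(HLPQU,RZ)=62/5
6. join HLPQU+M (d=59/5) ⇒ HLMPQU; edges |HLPQU|=19/10, |M|=59/10
  updated: d(HLMPQU,RZ)=51/4
7. join HLMPQU+RZ (d=51/4) ⇒ HLMPQRUZ; edges |HLMPQU|=19/40, |RZ|=23/8
final tree: ((((H:1/2,L:1/2):7/2,(P:11/4,(Q:1/2,U:1/2):9/4):5/4):19/10,M:59/10):19/40,(R:7/2,Z:7/2):23/8)
total length: 299/10

P,QU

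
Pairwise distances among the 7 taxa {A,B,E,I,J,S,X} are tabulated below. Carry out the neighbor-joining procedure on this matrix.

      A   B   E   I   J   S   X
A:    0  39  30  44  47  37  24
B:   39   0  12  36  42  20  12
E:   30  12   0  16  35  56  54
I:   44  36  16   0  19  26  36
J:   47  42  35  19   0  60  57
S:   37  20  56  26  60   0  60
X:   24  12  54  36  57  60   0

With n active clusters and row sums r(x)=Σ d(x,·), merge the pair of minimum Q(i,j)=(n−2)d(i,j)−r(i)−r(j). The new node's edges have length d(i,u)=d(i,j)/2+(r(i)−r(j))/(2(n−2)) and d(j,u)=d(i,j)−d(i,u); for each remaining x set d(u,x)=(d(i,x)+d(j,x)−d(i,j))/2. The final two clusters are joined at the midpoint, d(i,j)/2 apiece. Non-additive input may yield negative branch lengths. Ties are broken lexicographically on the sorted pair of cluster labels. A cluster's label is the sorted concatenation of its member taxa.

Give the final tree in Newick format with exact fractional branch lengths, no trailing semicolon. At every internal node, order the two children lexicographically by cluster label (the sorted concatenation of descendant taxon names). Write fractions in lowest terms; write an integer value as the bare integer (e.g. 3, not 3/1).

((((A:49/5,X:71/5):39/4,(E:39/4,(I:5/8,J:147/8):25/4):19/2):21/4,B:-7/4):87/8,S:87/8)

iteration 1: select A,X (d=24, Q=-344); attach at lengths (49/5, 71/5); label the merged cluster AX
  updated: d(AX,B)=27/2, d(AX,E)=30, d(AX,I)=28, d(AX,J)=40, d(AX,S)=73/2
iteration 2: select I,J (d=19, Q=-245); attach at lengths (5/8, 147/8); label the merged cluster IJ
  updated: d(AX,IJ)=49/2, d(B,IJ)=59/2, d(E,IJ)=16, d(IJ,S)=67/2
iteration 3: select E,IJ (d=16, Q=-339/2); attach at lengths (39/4, 25/4); label the merged cluster EIJ
  updated: d(AX,EIJ)=77/4, d(B,EIJ)=51/4, d(EIJ,S)=147/4
iteration 4: select AX,EIJ (d=77/4, Q=-199/2); attach at lengths (39/4, 19/2); label the merged cluster AEIJX
  updated: d(AEIJX,B)=7/2, d(AEIJX,S)=27
iteration 5: select AEIJX,B (d=7/2, Q=-101/2); attach at lengths (21/4, -7/4); label the merged cluster ABEIJX
  updated: d(ABEIJX,S)=87/4
iteration 6: select ABEIJX,S (d=87/4); attach at lengths (87/8, 87/8); label the merged cluster ABEIJSX
final tree: ((((A:49/5,X:71/5):39/4,(E:39/4,(I:5/8,J:147/8):25/4):19/2):21/4,B:-7/4):87/8,S:87/8)
total length: 207/2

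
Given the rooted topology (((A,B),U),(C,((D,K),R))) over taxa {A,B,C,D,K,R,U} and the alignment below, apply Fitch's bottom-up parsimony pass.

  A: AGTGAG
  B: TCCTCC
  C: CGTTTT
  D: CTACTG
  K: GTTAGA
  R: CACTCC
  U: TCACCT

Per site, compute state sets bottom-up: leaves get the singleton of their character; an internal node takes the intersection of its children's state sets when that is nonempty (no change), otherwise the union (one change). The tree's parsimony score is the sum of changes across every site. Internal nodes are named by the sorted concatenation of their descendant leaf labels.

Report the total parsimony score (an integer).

24

site 0, node AB: A={A} ∪ B={T} → {A,T} (+1)
site 0, node ABU: AB={A,T} ∩ U={T} → {T} (+0)
site 0, node DK: D={C} ∪ K={G} → {C,G} (+1)
site 0, node DKR: DK={C,G} ∩ R={C} → {C} (+0)
site 0, node CDKR: C={C} ∩ DKR={C} → {C} (+0)
site 0, node ABCDKRU: ABU={T} ∪ CDKR={C} → {C,T} (+1)
site 1, node AB: A={G} ∪ B={C} → {C,G} (+1)
site 1, node ABU: AB={C,G} ∩ U={C} → {C} (+0)
site 1, node DK: D={T} ∩ K={T} → {T} (+0)
site 1, node DKR: DK={T} ∪ R={A} → {A,T} (+1)
site 1, node CDKR: C={G} ∪ DKR={A,T} → {A,G,T} (+1)
site 1, node ABCDKRU: ABU={C} ∪ CDKR={A,G,T} → {A,C,G,T} (+1)
site 2, node AB: A={T} ∪ B={C} → {C,T} (+1)
site 2, node ABU: AB={C,T} ∪ U={A} → {A,C,T} (+1)
site 2, node DK: D={A} ∪ K={T} → {A,T} (+1)
site 2, node DKR: DK={A,T} ∪ R={C} → {A,C,T} (+1)
site 2, node CDKR: C={T} ∩ DKR={A,C,T} → {T} (+0)
site 2, node ABCDKRU: ABU={A,C,T} ∩ CDKR={T} → {T} (+0)
site 3, node AB: A={G} ∪ B={T} → {G,T} (+1)
site 3, node ABU: AB={G,T} ∪ U={C} → {C,G,T} (+1)
site 3, node DK: D={C} ∪ K={A} → {A,C} (+1)
site 3, node DKR: DK={A,C} ∪ R={T} → {A,C,T} (+1)
site 3, node CDKR: C={T} ∩ DKR={A,C,T} → {T} (+0)
site 3, node ABCDKRU: ABU={C,G,T} ∩ CDKR={T} → {T} (+0)
site 4, node AB: A={A} ∪ B={C} → {A,C} (+1)
site 4, node ABU: AB={A,C} ∩ U={C} → {C} (+0)
site 4, node DK: D={T} ∪ K={G} → {G,T} (+1)
site 4, node DKR: DK={G,T} ∪ R={C} → {C,G,T} (+1)
site 4, node CDKR: C={T} ∩ DKR={C,G,T} → {T} (+0)
site 4, node ABCDKRU: ABU={C} ∪ CDKR={T} → {C,T} (+1)
site 5, node AB: A={G} ∪ B={C} → {C,G} (+1)
site 5, node ABU: AB={C,G} ∪ U={T} → {C,G,T} (+1)
site 5, node DK: D={G} ∪ K={A} → {A,G} (+1)
site 5, node DKR: DK={A,G} ∪ R={C} → {A,C,G} (+1)
site 5, node CDKR: C={T} ∪ DKR={A,C,G} → {A,C,G,T} (+1)
site 5, node ABCDKRU: ABU={C,G,T} ∩ CDKR={A,C,G,T} → {C,G,T} (+0)
per-site changes: [3, 4, 4, 4, 4, 5]; total = 24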